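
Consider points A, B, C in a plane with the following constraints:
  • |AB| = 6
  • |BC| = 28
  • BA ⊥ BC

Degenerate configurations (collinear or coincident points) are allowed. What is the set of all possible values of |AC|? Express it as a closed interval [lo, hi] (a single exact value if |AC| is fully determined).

|AC| = 2·√(205)  (≈ 28.6356)

|AB| ∈ {6}
|BC| ∈ {28}
|AC| ∈ {2·√(205)}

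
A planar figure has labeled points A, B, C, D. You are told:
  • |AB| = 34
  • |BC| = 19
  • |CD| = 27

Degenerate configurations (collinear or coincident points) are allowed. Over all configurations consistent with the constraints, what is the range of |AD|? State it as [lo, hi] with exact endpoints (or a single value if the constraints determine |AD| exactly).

|AB| ∈ {34}
|BC| ∈ {19}
|CD| ∈ {27}
|AC| ∈ [15, 53]
|BD| ∈ [8, 46]
|AD| ∈ [0, 80]

|AD| ∈ [0, 80]  (≈ [0.0000, 80.0000])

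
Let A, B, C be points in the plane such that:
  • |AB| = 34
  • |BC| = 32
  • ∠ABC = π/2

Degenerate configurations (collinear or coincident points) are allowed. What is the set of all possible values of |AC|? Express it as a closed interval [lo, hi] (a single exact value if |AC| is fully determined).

|AB| ∈ {34}
|BC| ∈ {32}
|AC| ∈ {2·√(545)}

|AC| = 2·√(545)  (≈ 46.6905)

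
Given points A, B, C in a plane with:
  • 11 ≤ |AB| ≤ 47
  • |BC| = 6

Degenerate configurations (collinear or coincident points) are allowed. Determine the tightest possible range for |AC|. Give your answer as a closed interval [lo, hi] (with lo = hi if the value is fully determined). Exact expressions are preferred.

|AC| ∈ [5, 53]  (≈ [5.0000, 53.0000])

|AB| ∈ [11, 47]
|BC| ∈ {6}
|AC| ∈ [5, 53]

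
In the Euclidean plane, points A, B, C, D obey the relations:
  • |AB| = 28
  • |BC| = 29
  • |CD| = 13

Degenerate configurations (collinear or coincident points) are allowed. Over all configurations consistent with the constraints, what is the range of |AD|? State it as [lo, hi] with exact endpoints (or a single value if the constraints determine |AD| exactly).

|AD| ∈ [0, 70]  (≈ [0.0000, 70.0000])

|AB| ∈ {28}
|BC| ∈ {29}
|CD| ∈ {13}
|AC| ∈ [1, 57]
|BD| ∈ [16, 42]
|AD| ∈ [0, 70]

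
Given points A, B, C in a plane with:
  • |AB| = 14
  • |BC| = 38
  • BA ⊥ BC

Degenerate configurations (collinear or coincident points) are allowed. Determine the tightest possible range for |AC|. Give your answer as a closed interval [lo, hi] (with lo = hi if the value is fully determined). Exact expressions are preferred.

|AB| ∈ {14}
|BC| ∈ {38}
|AC| ∈ {2·√(410)}

|AC| = 2·√(410)  (≈ 40.4969)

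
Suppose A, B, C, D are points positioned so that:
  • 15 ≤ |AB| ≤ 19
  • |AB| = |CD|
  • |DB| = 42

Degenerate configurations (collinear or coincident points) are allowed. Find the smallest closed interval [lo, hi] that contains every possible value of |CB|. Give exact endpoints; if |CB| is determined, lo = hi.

|AB| ∈ [15, 19]
|BD| ∈ {42}
|CD| ∈ [15, 19]
|AD| ∈ [23, 61]
|BC| ∈ [23, 61]
|AC| ∈ [4, 80]

|CB| ∈ [23, 61]  (≈ [23.0000, 61.0000])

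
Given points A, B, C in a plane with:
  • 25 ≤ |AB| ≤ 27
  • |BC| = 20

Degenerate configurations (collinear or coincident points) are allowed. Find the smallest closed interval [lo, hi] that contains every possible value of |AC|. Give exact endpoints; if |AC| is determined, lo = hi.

|AB| ∈ [25, 27]
|BC| ∈ {20}
|AC| ∈ [5, 47]

|AC| ∈ [5, 47]  (≈ [5.0000, 47.0000])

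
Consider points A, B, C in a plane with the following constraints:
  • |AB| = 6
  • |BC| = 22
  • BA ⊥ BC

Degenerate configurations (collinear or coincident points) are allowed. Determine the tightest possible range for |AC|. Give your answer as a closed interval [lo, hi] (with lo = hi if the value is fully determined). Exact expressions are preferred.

|AB| ∈ {6}
|BC| ∈ {22}
|AC| ∈ {2·√(130)}

|AC| = 2·√(130)  (≈ 22.8035)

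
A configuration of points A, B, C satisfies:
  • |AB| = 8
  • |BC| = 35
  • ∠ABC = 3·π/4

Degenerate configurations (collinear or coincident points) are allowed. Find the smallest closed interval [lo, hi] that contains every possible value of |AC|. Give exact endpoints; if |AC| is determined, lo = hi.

|AB| ∈ {8}
|BC| ∈ {35}
|AC| ∈ {√(280·√(2) + 1289)}

|AC| = √(280·√(2) + 1289)  (≈ 41.0485)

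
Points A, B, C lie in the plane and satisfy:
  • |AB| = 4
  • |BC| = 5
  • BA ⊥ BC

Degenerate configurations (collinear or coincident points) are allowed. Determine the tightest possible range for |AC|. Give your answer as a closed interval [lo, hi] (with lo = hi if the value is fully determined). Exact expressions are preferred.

|AB| ∈ {4}
|BC| ∈ {5}
|AC| ∈ {√(41)}

|AC| = √(41)  (≈ 6.4031)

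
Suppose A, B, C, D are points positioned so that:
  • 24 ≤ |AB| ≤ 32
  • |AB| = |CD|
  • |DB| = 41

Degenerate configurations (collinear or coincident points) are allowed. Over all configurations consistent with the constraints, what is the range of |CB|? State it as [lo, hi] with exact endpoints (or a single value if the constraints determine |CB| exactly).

|AB| ∈ [24, 32]
|BD| ∈ {41}
|CD| ∈ [24, 32]
|AD| ∈ [9, 73]
|BC| ∈ [9, 73]
|AC| ∈ [0, 105]

|CB| ∈ [9, 73]  (≈ [9.0000, 73.0000])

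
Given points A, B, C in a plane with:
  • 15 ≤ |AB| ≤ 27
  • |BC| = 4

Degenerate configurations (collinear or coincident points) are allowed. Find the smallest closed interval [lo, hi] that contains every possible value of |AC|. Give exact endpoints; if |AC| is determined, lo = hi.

|AB| ∈ [15, 27]
|BC| ∈ {4}
|AC| ∈ [11, 31]

|AC| ∈ [11, 31]  (≈ [11.0000, 31.0000])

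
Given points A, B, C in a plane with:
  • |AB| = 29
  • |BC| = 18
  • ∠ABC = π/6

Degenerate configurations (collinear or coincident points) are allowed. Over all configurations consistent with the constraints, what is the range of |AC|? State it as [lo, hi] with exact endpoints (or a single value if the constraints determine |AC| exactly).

|AC| = √(1165 - 522·√(3))  (≈ 16.1515)

|AB| ∈ {29}
|BC| ∈ {18}
|AC| ∈ {√(1165 - 522·√(3))}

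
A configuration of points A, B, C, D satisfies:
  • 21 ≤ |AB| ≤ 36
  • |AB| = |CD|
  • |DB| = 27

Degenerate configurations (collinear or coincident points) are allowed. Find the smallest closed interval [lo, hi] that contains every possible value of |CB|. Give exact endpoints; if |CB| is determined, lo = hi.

|AB| ∈ [21, 36]
|BD| ∈ {27}
|CD| ∈ [21, 36]
|AD| ∈ [0, 63]
|BC| ∈ [0, 63]
|AC| ∈ [0, 99]

|CB| ∈ [0, 63]  (≈ [0.0000, 63.0000])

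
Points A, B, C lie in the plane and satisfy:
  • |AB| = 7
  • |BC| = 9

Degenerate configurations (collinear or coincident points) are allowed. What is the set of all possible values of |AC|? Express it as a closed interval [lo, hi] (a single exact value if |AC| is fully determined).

|AC| ∈ [2, 16]  (≈ [2.0000, 16.0000])

|AB| ∈ {7}
|BC| ∈ {9}
|AC| ∈ [2, 16]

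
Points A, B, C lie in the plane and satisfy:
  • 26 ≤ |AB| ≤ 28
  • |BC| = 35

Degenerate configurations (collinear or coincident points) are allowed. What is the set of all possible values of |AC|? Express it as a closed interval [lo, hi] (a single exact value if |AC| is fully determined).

|AB| ∈ [26, 28]
|BC| ∈ {35}
|AC| ∈ [7, 63]

|AC| ∈ [7, 63]  (≈ [7.0000, 63.0000])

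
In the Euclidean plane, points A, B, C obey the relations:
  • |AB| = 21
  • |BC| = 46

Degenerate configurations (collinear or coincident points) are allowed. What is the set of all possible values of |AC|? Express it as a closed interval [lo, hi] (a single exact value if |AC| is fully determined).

|AC| ∈ [25, 67]  (≈ [25.0000, 67.0000])

|AB| ∈ {21}
|BC| ∈ {46}
|AC| ∈ [25, 67]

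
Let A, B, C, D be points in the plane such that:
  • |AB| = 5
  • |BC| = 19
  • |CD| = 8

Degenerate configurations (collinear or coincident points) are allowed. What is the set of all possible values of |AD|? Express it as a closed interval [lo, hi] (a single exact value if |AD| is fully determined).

|AB| ∈ {5}
|BC| ∈ {19}
|CD| ∈ {8}
|AC| ∈ [14, 24]
|BD| ∈ [11, 27]
|AD| ∈ [6, 32]

|AD| ∈ [6, 32]  (≈ [6.0000, 32.0000])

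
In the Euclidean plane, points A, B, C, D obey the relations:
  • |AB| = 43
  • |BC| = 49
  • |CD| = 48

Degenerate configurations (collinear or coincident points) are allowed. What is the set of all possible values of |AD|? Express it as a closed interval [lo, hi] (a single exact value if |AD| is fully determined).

|AB| ∈ {43}
|BC| ∈ {49}
|CD| ∈ {48}
|AC| ∈ [6, 92]
|BD| ∈ [1, 97]
|AD| ∈ [0, 140]

|AD| ∈ [0, 140]  (≈ [0.0000, 140.0000])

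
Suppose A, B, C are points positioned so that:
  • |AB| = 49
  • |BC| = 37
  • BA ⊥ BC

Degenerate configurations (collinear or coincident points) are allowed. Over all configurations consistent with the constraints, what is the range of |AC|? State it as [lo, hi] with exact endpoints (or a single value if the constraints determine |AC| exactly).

|AC| = √(3770)  (≈ 61.4003)

|AB| ∈ {49}
|BC| ∈ {37}
|AC| ∈ {√(3770)}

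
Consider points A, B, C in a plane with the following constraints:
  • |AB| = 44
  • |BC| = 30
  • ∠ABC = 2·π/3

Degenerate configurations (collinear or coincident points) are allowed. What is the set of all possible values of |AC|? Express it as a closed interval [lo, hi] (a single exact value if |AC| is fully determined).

|AB| ∈ {44}
|BC| ∈ {30}
|AC| ∈ {2·√(1039)}

|AC| = 2·√(1039)  (≈ 64.4670)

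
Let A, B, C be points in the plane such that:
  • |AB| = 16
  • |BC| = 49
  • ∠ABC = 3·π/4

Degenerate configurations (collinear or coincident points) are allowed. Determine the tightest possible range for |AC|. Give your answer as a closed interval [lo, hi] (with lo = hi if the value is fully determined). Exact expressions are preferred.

|AB| ∈ {16}
|BC| ∈ {49}
|AC| ∈ {√(784·√(2) + 2657)}

|AC| = √(784·√(2) + 2657)  (≈ 61.3657)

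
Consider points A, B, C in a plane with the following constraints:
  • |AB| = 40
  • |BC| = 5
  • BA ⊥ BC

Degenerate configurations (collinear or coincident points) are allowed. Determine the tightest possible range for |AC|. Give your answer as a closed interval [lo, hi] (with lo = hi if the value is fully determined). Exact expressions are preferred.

|AB| ∈ {40}
|BC| ∈ {5}
|AC| ∈ {5·√(65)}

|AC| = 5·√(65)  (≈ 40.3113)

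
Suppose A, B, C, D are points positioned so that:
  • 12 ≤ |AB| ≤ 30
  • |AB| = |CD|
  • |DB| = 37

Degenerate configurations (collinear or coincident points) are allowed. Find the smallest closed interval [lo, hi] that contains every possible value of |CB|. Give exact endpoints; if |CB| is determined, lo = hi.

|AB| ∈ [12, 30]
|BD| ∈ {37}
|CD| ∈ [12, 30]
|AD| ∈ [7, 67]
|BC| ∈ [7, 67]
|AC| ∈ [0, 97]

|CB| ∈ [7, 67]  (≈ [7.0000, 67.0000])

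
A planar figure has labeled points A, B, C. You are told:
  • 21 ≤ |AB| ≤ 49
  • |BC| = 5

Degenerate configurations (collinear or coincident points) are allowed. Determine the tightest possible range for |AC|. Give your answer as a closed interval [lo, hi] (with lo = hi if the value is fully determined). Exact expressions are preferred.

|AC| ∈ [16, 54]  (≈ [16.0000, 54.0000])

|AB| ∈ [21, 49]
|BC| ∈ {5}
|AC| ∈ [16, 54]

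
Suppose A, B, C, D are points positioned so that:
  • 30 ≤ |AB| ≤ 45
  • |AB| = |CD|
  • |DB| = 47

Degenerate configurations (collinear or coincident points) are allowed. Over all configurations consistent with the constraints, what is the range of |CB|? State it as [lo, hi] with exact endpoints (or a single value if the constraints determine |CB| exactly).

|CB| ∈ [2, 92]  (≈ [2.0000, 92.0000])

|AB| ∈ [30, 45]
|BD| ∈ {47}
|CD| ∈ [30, 45]
|AD| ∈ [2, 92]
|BC| ∈ [2, 92]
|AC| ∈ [0, 137]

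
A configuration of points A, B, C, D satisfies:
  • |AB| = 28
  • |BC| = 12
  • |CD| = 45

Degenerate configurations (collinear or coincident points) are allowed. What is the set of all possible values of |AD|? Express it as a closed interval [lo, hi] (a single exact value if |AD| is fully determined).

|AD| ∈ [5, 85]  (≈ [5.0000, 85.0000])

|AB| ∈ {28}
|BC| ∈ {12}
|CD| ∈ {45}
|AC| ∈ [16, 40]
|BD| ∈ [33, 57]
|AD| ∈ [5, 85]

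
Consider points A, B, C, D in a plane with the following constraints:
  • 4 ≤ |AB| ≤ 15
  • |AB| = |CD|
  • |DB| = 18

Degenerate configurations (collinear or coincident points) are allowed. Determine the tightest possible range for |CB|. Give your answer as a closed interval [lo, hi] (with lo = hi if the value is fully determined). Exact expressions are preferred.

|CB| ∈ [3, 33]  (≈ [3.0000, 33.0000])

|AB| ∈ [4, 15]
|BD| ∈ {18}
|CD| ∈ [4, 15]
|AD| ∈ [3, 33]
|BC| ∈ [3, 33]
|AC| ∈ [0, 48]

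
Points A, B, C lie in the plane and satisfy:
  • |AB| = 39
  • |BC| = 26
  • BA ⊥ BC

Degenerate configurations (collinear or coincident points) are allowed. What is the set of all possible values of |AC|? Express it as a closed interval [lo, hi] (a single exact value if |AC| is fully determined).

|AB| ∈ {39}
|BC| ∈ {26}
|AC| ∈ {13·√(13)}

|AC| = 13·√(13)  (≈ 46.8722)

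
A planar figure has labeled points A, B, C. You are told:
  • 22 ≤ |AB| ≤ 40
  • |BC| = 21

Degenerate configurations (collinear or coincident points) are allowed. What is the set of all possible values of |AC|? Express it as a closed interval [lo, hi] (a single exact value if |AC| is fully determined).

|AC| ∈ [1, 61]  (≈ [1.0000, 61.0000])

|AB| ∈ [22, 40]
|BC| ∈ {21}
|AC| ∈ [1, 61]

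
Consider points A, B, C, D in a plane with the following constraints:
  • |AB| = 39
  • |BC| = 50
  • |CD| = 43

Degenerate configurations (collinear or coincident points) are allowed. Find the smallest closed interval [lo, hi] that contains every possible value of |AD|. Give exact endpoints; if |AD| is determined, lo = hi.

|AB| ∈ {39}
|BC| ∈ {50}
|CD| ∈ {43}
|AC| ∈ [11, 89]
|BD| ∈ [7, 93]
|AD| ∈ [0, 132]

|AD| ∈ [0, 132]  (≈ [0.0000, 132.0000])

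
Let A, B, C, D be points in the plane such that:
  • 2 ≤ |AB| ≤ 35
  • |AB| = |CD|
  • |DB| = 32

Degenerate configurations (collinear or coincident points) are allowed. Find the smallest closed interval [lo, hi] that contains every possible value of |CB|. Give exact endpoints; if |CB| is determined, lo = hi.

|AB| ∈ [2, 35]
|BD| ∈ {32}
|CD| ∈ [2, 35]
|AD| ∈ [0, 67]
|BC| ∈ [0, 67]
|AC| ∈ [0, 102]

|CB| ∈ [0, 67]  (≈ [0.0000, 67.0000])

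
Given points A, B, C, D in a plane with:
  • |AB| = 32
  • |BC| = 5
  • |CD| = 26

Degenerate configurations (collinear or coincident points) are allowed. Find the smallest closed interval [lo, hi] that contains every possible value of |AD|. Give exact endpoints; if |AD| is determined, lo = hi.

|AD| ∈ [1, 63]  (≈ [1.0000, 63.0000])

|AB| ∈ {32}
|BC| ∈ {5}
|CD| ∈ {26}
|AC| ∈ [27, 37]
|BD| ∈ [21, 31]
|AD| ∈ [1, 63]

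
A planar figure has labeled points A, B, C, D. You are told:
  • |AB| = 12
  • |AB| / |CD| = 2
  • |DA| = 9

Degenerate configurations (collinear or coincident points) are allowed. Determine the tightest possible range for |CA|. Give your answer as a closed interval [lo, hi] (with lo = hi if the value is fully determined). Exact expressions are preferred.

|CA| ∈ [3, 15]  (≈ [3.0000, 15.0000])

|AB| ∈ {12}
|AD| ∈ {9}
|CD| ∈ {6}
|BD| ∈ [3, 21]
|AC| ∈ [3, 15]
|BC| ∈ [0, 27]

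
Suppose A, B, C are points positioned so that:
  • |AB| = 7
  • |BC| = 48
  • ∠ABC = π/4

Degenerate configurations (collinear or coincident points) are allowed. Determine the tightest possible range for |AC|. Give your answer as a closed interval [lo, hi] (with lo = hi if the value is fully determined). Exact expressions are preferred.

|AB| ∈ {7}
|BC| ∈ {48}
|AC| ∈ {√(2353 - 336·√(2))}

|AC| = √(2353 - 336·√(2))  (≈ 43.3339)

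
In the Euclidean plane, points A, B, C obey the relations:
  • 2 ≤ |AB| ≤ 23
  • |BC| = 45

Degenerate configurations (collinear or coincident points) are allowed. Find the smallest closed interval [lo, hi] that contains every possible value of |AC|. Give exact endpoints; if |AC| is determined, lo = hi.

|AC| ∈ [22, 68]  (≈ [22.0000, 68.0000])

|AB| ∈ [2, 23]
|BC| ∈ {45}
|AC| ∈ [22, 68]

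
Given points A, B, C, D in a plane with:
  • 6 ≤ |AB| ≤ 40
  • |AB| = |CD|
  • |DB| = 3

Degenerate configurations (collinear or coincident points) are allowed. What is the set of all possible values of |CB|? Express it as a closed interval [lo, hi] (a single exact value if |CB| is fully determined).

|CB| ∈ [3, 43]  (≈ [3.0000, 43.0000])

|AB| ∈ [6, 40]
|BD| ∈ {3}
|CD| ∈ [6, 40]
|AD| ∈ [3, 43]
|BC| ∈ [3, 43]
|AC| ∈ [0, 83]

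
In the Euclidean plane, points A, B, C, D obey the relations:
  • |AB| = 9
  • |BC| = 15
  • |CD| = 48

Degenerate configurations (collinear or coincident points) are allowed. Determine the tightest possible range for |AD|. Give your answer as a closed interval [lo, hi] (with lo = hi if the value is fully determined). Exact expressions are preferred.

|AD| ∈ [24, 72]  (≈ [24.0000, 72.0000])

|AB| ∈ {9}
|BC| ∈ {15}
|CD| ∈ {48}
|AC| ∈ [6, 24]
|BD| ∈ [33, 63]
|AD| ∈ [24, 72]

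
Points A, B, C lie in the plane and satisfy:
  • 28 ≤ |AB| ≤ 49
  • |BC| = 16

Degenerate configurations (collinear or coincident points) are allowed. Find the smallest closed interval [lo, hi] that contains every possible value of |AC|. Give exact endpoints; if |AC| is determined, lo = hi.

|AC| ∈ [12, 65]  (≈ [12.0000, 65.0000])

|AB| ∈ [28, 49]
|BC| ∈ {16}
|AC| ∈ [12, 65]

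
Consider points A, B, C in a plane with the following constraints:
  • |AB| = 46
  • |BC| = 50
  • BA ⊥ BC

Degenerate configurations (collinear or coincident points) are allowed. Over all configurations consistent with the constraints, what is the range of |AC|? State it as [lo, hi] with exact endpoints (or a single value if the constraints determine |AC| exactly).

|AC| = 2·√(1154)  (≈ 67.9412)

|AB| ∈ {46}
|BC| ∈ {50}
|AC| ∈ {2·√(1154)}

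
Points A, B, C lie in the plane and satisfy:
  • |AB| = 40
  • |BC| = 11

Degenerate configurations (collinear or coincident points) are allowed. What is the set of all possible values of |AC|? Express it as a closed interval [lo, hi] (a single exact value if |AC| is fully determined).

|AC| ∈ [29, 51]  (≈ [29.0000, 51.0000])

|AB| ∈ {40}
|BC| ∈ {11}
|AC| ∈ [29, 51]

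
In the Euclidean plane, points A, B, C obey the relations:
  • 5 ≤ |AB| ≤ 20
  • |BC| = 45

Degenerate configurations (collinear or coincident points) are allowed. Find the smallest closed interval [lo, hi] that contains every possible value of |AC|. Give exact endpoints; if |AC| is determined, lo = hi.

|AB| ∈ [5, 20]
|BC| ∈ {45}
|AC| ∈ [25, 65]

|AC| ∈ [25, 65]  (≈ [25.0000, 65.0000])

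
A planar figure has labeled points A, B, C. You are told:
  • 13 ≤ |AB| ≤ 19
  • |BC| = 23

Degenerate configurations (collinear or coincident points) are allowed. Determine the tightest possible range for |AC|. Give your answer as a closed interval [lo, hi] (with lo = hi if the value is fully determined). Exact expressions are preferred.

|AC| ∈ [4, 42]  (≈ [4.0000, 42.0000])

|AB| ∈ [13, 19]
|BC| ∈ {23}
|AC| ∈ [4, 42]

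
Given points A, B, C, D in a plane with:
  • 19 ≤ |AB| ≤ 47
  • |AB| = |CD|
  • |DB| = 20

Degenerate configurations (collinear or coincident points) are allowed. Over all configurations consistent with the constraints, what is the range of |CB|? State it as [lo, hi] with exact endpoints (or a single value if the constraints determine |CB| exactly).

|AB| ∈ [19, 47]
|BD| ∈ {20}
|CD| ∈ [19, 47]
|AD| ∈ [0, 67]
|BC| ∈ [0, 67]
|AC| ∈ [0, 114]

|CB| ∈ [0, 67]  (≈ [0.0000, 67.0000])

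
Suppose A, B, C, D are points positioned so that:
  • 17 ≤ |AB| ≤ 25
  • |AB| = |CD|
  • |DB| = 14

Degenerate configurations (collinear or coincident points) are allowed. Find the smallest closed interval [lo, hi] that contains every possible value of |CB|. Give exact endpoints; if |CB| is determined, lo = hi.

|AB| ∈ [17, 25]
|BD| ∈ {14}
|CD| ∈ [17, 25]
|AD| ∈ [3, 39]
|BC| ∈ [3, 39]
|AC| ∈ [0, 64]

|CB| ∈ [3, 39]  (≈ [3.0000, 39.0000])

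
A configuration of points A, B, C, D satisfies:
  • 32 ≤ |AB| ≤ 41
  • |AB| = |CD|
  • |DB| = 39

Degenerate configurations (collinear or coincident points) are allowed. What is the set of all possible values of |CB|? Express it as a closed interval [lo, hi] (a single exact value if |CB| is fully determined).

|AB| ∈ [32, 41]
|BD| ∈ {39}
|CD| ∈ [32, 41]
|AD| ∈ [0, 80]
|BC| ∈ [0, 80]
|AC| ∈ [0, 121]

|CB| ∈ [0, 80]  (≈ [0.0000, 80.0000])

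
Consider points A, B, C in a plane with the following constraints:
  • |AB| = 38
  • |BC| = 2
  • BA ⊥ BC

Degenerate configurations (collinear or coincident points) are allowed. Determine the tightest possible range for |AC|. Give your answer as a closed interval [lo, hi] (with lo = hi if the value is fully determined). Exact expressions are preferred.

|AC| = 2·√(362)  (≈ 38.0526)

|AB| ∈ {38}
|BC| ∈ {2}
|AC| ∈ {2·√(362)}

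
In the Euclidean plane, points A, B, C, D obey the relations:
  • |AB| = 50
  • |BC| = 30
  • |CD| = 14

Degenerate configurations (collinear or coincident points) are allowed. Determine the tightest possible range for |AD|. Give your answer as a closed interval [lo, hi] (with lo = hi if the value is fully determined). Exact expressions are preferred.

|AD| ∈ [6, 94]  (≈ [6.0000, 94.0000])

|AB| ∈ {50}
|BC| ∈ {30}
|CD| ∈ {14}
|AC| ∈ [20, 80]
|BD| ∈ [16, 44]
|AD| ∈ [6, 94]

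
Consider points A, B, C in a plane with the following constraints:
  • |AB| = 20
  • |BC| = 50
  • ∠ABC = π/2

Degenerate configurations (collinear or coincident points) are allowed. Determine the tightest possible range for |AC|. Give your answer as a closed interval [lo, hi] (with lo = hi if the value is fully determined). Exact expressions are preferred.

|AC| = 10·√(29)  (≈ 53.8516)

|AB| ∈ {20}
|BC| ∈ {50}
|AC| ∈ {10·√(29)}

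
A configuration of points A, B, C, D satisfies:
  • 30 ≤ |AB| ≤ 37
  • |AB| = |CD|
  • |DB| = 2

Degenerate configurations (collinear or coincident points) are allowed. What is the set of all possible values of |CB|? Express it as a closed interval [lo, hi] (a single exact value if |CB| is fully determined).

|CB| ∈ [28, 39]  (≈ [28.0000, 39.0000])

|AB| ∈ [30, 37]
|BD| ∈ {2}
|CD| ∈ [30, 37]
|AD| ∈ [28, 39]
|BC| ∈ [28, 39]
|AC| ∈ [0, 76]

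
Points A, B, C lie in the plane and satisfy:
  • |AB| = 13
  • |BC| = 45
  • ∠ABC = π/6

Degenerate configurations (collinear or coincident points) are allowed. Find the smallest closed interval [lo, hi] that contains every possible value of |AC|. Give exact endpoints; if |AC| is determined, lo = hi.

|AC| = √(2194 - 585·√(3))  (≈ 34.3620)

|AB| ∈ {13}
|BC| ∈ {45}
|AC| ∈ {√(2194 - 585·√(3))}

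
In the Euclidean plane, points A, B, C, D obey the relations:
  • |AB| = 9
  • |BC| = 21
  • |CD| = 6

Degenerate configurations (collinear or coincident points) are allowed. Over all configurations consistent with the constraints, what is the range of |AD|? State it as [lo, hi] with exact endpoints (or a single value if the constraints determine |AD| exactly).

|AD| ∈ [6, 36]  (≈ [6.0000, 36.0000])

|AB| ∈ {9}
|BC| ∈ {21}
|CD| ∈ {6}
|AC| ∈ [12, 30]
|BD| ∈ [15, 27]
|AD| ∈ [6, 36]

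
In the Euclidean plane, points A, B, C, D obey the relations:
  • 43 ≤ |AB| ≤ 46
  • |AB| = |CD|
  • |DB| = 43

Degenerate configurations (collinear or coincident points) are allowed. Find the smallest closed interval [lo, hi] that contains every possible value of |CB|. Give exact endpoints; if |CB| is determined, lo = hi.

|CB| ∈ [0, 89]  (≈ [0.0000, 89.0000])

|AB| ∈ [43, 46]
|BD| ∈ {43}
|CD| ∈ [43, 46]
|AD| ∈ [0, 89]
|BC| ∈ [0, 89]
|AC| ∈ [0, 135]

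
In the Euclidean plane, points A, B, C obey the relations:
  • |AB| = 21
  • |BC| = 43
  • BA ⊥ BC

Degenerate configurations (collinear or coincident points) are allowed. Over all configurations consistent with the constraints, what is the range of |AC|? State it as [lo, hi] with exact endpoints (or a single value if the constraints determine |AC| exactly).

|AC| = √(2290)  (≈ 47.8539)

|AB| ∈ {21}
|BC| ∈ {43}
|AC| ∈ {√(2290)}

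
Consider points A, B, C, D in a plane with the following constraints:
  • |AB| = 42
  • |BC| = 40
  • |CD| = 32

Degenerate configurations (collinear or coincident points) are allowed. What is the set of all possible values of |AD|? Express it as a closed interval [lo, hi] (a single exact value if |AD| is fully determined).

|AD| ∈ [0, 114]  (≈ [0.0000, 114.0000])

|AB| ∈ {42}
|BC| ∈ {40}
|CD| ∈ {32}
|AC| ∈ [2, 82]
|BD| ∈ [8, 72]
|AD| ∈ [0, 114]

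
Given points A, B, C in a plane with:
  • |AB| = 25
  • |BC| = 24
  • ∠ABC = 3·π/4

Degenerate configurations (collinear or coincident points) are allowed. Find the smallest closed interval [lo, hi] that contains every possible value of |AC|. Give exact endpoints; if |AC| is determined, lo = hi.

|AB| ∈ {25}
|BC| ∈ {24}
|AC| ∈ {√(600·√(2) + 1201)}

|AC| = √(600·√(2) + 1201)  (≈ 45.2717)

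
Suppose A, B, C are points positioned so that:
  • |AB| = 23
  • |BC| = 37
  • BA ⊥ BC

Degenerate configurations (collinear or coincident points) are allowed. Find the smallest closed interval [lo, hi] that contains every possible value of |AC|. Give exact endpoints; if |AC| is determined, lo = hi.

|AB| ∈ {23}
|BC| ∈ {37}
|AC| ∈ {√(1898)}

|AC| = √(1898)  (≈ 43.5660)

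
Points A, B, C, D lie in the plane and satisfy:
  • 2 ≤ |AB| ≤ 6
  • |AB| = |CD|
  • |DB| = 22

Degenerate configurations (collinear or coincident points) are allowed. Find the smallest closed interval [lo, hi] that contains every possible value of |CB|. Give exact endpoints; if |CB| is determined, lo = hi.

|AB| ∈ [2, 6]
|BD| ∈ {22}
|CD| ∈ [2, 6]
|AD| ∈ [16, 28]
|BC| ∈ [16, 28]
|AC| ∈ [10, 34]

|CB| ∈ [16, 28]  (≈ [16.0000, 28.0000])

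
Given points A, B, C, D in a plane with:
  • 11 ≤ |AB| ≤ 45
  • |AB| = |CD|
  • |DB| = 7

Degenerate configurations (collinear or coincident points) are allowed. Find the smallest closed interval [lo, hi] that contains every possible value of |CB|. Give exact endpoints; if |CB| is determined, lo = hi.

|CB| ∈ [4, 52]  (≈ [4.0000, 52.0000])

|AB| ∈ [11, 45]
|BD| ∈ {7}
|CD| ∈ [11, 45]
|AD| ∈ [4, 52]
|BC| ∈ [4, 52]
|AC| ∈ [0, 97]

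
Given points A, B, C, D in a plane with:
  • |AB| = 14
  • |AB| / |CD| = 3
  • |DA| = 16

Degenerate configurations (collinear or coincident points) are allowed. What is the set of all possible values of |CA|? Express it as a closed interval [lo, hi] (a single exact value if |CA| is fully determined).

|AB| ∈ {14}
|AD| ∈ {16}
|CD| ∈ {14/3}
|BD| ∈ [2, 30]
|AC| ∈ [34/3, 62/3]
|BC| ∈ [0, 104/3]

|CA| ∈ [34/3, 62/3]  (≈ [11.3333, 20.6667])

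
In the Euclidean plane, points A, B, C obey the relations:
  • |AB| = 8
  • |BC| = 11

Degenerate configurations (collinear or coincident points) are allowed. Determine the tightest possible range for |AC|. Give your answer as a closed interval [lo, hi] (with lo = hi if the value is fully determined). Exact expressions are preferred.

|AC| ∈ [3, 19]  (≈ [3.0000, 19.0000])

|AB| ∈ {8}
|BC| ∈ {11}
|AC| ∈ [3, 19]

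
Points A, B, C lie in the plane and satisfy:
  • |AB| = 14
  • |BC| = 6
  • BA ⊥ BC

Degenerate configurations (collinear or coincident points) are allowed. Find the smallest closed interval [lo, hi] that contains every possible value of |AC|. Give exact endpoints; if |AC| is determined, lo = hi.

|AB| ∈ {14}
|BC| ∈ {6}
|AC| ∈ {2·√(58)}

|AC| = 2·√(58)  (≈ 15.2315)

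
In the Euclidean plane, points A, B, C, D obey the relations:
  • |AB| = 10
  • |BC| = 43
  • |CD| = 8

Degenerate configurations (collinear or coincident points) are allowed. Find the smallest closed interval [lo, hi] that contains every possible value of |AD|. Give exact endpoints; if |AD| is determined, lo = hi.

|AD| ∈ [25, 61]  (≈ [25.0000, 61.0000])

|AB| ∈ {10}
|BC| ∈ {43}
|CD| ∈ {8}
|AC| ∈ [33, 53]
|BD| ∈ [35, 51]
|AD| ∈ [25, 61]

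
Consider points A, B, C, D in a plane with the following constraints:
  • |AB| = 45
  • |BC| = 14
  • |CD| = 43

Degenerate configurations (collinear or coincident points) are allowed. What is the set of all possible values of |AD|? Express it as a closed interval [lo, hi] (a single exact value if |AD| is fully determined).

|AB| ∈ {45}
|BC| ∈ {14}
|CD| ∈ {43}
|AC| ∈ [31, 59]
|BD| ∈ [29, 57]
|AD| ∈ [0, 102]

|AD| ∈ [0, 102]  (≈ [0.0000, 102.0000])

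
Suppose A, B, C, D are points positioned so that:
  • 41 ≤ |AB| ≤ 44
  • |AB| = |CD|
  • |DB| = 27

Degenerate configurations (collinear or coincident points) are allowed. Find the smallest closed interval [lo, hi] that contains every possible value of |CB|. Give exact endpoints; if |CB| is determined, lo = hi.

|CB| ∈ [14, 71]  (≈ [14.0000, 71.0000])

|AB| ∈ [41, 44]
|BD| ∈ {27}
|CD| ∈ [41, 44]
|AD| ∈ [14, 71]
|BC| ∈ [14, 71]
|AC| ∈ [0, 115]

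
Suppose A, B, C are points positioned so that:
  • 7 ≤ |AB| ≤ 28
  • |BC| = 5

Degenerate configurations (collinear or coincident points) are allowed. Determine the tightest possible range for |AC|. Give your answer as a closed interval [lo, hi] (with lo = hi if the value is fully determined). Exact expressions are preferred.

|AC| ∈ [2, 33]  (≈ [2.0000, 33.0000])

|AB| ∈ [7, 28]
|BC| ∈ {5}
|AC| ∈ [2, 33]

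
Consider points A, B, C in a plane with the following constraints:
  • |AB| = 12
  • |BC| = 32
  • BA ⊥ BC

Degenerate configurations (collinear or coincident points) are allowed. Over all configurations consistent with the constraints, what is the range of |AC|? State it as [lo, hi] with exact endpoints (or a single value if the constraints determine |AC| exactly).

|AB| ∈ {12}
|BC| ∈ {32}
|AC| ∈ {4·√(73)}

|AC| = 4·√(73)  (≈ 34.1760)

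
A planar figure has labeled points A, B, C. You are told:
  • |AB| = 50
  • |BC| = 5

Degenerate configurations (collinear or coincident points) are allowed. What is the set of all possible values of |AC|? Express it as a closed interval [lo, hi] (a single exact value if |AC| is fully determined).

|AC| ∈ [45, 55]  (≈ [45.0000, 55.0000])

|AB| ∈ {50}
|BC| ∈ {5}
|AC| ∈ [45, 55]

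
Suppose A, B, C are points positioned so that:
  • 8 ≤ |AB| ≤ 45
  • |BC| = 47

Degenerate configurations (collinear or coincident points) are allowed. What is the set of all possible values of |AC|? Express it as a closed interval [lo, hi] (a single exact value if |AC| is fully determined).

|AC| ∈ [2, 92]  (≈ [2.0000, 92.0000])

|AB| ∈ [8, 45]
|BC| ∈ {47}
|AC| ∈ [2, 92]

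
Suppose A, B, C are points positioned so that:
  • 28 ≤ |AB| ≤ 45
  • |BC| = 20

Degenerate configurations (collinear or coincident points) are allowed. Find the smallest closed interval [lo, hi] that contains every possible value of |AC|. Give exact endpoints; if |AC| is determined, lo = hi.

|AC| ∈ [8, 65]  (≈ [8.0000, 65.0000])

|AB| ∈ [28, 45]
|BC| ∈ {20}
|AC| ∈ [8, 65]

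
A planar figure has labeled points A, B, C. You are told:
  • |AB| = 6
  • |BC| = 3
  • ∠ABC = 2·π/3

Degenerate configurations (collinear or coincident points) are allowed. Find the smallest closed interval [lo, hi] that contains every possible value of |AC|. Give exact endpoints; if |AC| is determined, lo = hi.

|AC| = 3·√(7)  (≈ 7.9373)

|AB| ∈ {6}
|BC| ∈ {3}
|AC| ∈ {3·√(7)}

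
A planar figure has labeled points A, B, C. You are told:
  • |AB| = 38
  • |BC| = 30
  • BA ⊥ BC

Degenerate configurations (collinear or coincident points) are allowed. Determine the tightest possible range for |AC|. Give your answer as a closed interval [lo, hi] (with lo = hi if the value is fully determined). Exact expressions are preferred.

|AB| ∈ {38}
|BC| ∈ {30}
|AC| ∈ {2·√(586)}

|AC| = 2·√(586)  (≈ 48.4149)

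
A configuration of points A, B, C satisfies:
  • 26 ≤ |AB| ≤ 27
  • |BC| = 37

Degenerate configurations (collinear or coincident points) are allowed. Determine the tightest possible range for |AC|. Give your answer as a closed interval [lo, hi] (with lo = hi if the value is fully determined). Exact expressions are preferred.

|AC| ∈ [10, 64]  (≈ [10.0000, 64.0000])

|AB| ∈ [26, 27]
|BC| ∈ {37}
|AC| ∈ [10, 64]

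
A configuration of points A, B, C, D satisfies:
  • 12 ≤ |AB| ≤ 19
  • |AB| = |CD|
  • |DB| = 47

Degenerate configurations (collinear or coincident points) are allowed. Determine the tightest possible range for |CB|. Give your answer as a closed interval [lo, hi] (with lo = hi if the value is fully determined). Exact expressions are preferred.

|AB| ∈ [12, 19]
|BD| ∈ {47}
|CD| ∈ [12, 19]
|AD| ∈ [28, 66]
|BC| ∈ [28, 66]
|AC| ∈ [9, 85]

|CB| ∈ [28, 66]  (≈ [28.0000, 66.0000])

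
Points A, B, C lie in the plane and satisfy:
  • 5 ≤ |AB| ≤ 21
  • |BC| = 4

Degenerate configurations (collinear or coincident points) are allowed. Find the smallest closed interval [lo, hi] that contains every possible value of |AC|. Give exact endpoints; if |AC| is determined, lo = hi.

|AC| ∈ [1, 25]  (≈ [1.0000, 25.0000])

|AB| ∈ [5, 21]
|BC| ∈ {4}
|AC| ∈ [1, 25]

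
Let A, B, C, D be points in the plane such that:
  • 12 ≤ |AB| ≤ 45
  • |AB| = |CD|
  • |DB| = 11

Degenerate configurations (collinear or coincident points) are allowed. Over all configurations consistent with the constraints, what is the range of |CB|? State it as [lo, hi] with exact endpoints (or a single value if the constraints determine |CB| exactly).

|CB| ∈ [1, 56]  (≈ [1.0000, 56.0000])

|AB| ∈ [12, 45]
|BD| ∈ {11}
|CD| ∈ [12, 45]
|AD| ∈ [1, 56]
|BC| ∈ [1, 56]
|AC| ∈ [0, 101]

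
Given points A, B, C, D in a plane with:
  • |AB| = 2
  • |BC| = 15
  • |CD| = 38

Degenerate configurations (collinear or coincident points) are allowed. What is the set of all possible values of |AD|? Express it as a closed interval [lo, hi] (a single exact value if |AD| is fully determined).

|AD| ∈ [21, 55]  (≈ [21.0000, 55.0000])

|AB| ∈ {2}
|BC| ∈ {15}
|CD| ∈ {38}
|AC| ∈ [13, 17]
|BD| ∈ [23, 53]
|AD| ∈ [21, 55]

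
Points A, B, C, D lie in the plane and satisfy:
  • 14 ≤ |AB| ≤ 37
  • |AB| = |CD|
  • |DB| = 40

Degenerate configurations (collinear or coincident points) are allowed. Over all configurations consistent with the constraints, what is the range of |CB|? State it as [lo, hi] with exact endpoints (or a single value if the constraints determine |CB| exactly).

|AB| ∈ [14, 37]
|BD| ∈ {40}
|CD| ∈ [14, 37]
|AD| ∈ [3, 77]
|BC| ∈ [3, 77]
|AC| ∈ [0, 114]

|CB| ∈ [3, 77]  (≈ [3.0000, 77.0000])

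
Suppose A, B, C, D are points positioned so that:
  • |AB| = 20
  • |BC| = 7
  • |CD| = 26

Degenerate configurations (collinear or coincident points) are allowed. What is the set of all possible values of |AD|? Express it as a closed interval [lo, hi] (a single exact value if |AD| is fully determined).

|AB| ∈ {20}
|BC| ∈ {7}
|CD| ∈ {26}
|AC| ∈ [13, 27]
|BD| ∈ [19, 33]
|AD| ∈ [0, 53]

|AD| ∈ [0, 53]  (≈ [0.0000, 53.0000])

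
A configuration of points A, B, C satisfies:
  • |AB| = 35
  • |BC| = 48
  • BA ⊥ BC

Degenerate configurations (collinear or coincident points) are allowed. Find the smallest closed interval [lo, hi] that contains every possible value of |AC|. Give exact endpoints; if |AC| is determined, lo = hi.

|AB| ∈ {35}
|BC| ∈ {48}
|AC| ∈ {√(3529)}

|AC| = √(3529)  (≈ 59.4054)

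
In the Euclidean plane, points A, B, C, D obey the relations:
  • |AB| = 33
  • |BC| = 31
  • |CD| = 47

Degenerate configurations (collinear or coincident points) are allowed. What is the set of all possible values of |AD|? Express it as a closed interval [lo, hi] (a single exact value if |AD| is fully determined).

|AD| ∈ [0, 111]  (≈ [0.0000, 111.0000])

|AB| ∈ {33}
|BC| ∈ {31}
|CD| ∈ {47}
|AC| ∈ [2, 64]
|BD| ∈ [16, 78]
|AD| ∈ [0, 111]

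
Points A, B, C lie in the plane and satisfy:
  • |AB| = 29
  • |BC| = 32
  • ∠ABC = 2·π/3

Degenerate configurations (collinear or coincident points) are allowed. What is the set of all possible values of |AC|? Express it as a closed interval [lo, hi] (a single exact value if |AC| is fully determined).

|AC| = 7·√(57)  (≈ 52.8488)

|AB| ∈ {29}
|BC| ∈ {32}
|AC| ∈ {7·√(57)}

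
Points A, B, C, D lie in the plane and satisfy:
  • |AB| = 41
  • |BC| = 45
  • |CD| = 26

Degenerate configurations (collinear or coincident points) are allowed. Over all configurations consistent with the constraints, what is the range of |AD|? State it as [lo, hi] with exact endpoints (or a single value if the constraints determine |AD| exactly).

|AD| ∈ [0, 112]  (≈ [0.0000, 112.0000])

|AB| ∈ {41}
|BC| ∈ {45}
|CD| ∈ {26}
|AC| ∈ [4, 86]
|BD| ∈ [19, 71]
|AD| ∈ [0, 112]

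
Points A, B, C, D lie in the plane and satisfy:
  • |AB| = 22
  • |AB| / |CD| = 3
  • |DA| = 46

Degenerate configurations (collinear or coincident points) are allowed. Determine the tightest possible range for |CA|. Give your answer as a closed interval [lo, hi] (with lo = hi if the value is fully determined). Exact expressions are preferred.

|AB| ∈ {22}
|AD| ∈ {46}
|CD| ∈ {22/3}
|BD| ∈ [24, 68]
|AC| ∈ [116/3, 160/3]
|BC| ∈ [50/3, 226/3]

|CA| ∈ [116/3, 160/3]  (≈ [38.6667, 53.3333])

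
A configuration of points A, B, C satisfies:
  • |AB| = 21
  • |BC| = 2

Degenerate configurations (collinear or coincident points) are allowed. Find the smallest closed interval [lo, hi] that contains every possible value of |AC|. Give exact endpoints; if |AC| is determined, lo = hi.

|AB| ∈ {21}
|BC| ∈ {2}
|AC| ∈ [19, 23]

|AC| ∈ [19, 23]  (≈ [19.0000, 23.0000])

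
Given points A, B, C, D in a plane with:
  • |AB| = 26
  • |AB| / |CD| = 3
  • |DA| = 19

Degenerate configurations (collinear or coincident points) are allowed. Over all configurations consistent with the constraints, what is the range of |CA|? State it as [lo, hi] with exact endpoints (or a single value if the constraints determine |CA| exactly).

|AB| ∈ {26}
|AD| ∈ {19}
|CD| ∈ {26/3}
|BD| ∈ [7, 45]
|AC| ∈ [31/3, 83/3]
|BC| ∈ [0, 161/3]

|CA| ∈ [31/3, 83/3]  (≈ [10.3333, 27.6667])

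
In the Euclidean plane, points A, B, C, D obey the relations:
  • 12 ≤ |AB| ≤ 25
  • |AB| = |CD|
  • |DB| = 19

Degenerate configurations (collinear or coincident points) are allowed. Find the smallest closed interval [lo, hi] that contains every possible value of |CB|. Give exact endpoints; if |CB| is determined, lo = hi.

|CB| ∈ [0, 44]  (≈ [0.0000, 44.0000])

|AB| ∈ [12, 25]
|BD| ∈ {19}
|CD| ∈ [12, 25]
|AD| ∈ [0, 44]
|BC| ∈ [0, 44]
|AC| ∈ [0, 69]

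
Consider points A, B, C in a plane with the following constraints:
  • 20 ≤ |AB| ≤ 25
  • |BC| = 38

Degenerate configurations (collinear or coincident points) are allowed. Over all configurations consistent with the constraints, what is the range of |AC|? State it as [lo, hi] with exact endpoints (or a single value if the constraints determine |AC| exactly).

|AB| ∈ [20, 25]
|BC| ∈ {38}
|AC| ∈ [13, 63]

|AC| ∈ [13, 63]  (≈ [13.0000, 63.0000])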